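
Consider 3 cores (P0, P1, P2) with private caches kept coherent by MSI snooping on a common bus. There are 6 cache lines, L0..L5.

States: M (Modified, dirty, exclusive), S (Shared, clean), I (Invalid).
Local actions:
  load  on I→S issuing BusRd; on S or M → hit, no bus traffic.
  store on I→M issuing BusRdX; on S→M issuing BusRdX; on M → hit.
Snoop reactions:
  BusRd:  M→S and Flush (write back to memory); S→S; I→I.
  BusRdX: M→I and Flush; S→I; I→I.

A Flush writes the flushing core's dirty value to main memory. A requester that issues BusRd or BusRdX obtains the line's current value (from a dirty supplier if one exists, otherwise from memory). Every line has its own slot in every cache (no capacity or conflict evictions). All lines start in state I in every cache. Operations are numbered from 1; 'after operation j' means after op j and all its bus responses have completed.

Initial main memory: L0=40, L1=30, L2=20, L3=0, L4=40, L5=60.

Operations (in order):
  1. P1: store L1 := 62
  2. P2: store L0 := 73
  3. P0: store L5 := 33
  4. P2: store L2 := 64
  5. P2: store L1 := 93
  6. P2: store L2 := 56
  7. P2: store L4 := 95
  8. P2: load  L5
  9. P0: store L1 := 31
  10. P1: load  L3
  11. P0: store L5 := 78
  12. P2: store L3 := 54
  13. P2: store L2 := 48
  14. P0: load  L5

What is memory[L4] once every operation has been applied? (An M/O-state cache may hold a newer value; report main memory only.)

[1] P1: store L1 := 62 | P0:I, P1:M(62), P2:I | bus: BusRdX
[2] P2: store L0 := 73 | P0:I, P1:I, P2:M(73) | bus: BusRdX
[3] P0: store L5 := 33 | P0:M(33), P1:I, P2:I | bus: BusRdX
[4] P2: store L2 := 64 | P0:I, P1:I, P2:M(64) | bus: BusRdX
[5] P2: store L1 := 93 | P0:I, P1:I, P2:M(93) | bus: BusRdX,Flush
[6] P2: store L2 := 56 | P0:I, P1:I, P2:M(56) | bus: none
[7] P2: store L4 := 95 | P0:I, P1:I, P2:M(95) | bus: BusRdX
[8] P2: load  L5 | P0:S(33), P1:I, P2:S(33) | bus: BusRd,Flush
[9] P0: store L1 := 31 | P0:M(31), P1:I, P2:I | bus: BusRdX,Flush
[10] P1: load  L3 | P0:I, P1:S(0), P2:I | bus: BusRd
[11] P0: store L5 := 78 | P0:M(78), P1:I, P2:I | bus: BusRdX
[12] P2: store L3 := 54 | P0:I, P1:I, P2:M(54) | bus: BusRdX
[13] P2: store L2 := 48 | P0:I, P1:I, P2:M(48) | bus: none
[14] P0: load  L5 | P0:M(78), P1:I, P2:I | bus: none

memory[L4] = 40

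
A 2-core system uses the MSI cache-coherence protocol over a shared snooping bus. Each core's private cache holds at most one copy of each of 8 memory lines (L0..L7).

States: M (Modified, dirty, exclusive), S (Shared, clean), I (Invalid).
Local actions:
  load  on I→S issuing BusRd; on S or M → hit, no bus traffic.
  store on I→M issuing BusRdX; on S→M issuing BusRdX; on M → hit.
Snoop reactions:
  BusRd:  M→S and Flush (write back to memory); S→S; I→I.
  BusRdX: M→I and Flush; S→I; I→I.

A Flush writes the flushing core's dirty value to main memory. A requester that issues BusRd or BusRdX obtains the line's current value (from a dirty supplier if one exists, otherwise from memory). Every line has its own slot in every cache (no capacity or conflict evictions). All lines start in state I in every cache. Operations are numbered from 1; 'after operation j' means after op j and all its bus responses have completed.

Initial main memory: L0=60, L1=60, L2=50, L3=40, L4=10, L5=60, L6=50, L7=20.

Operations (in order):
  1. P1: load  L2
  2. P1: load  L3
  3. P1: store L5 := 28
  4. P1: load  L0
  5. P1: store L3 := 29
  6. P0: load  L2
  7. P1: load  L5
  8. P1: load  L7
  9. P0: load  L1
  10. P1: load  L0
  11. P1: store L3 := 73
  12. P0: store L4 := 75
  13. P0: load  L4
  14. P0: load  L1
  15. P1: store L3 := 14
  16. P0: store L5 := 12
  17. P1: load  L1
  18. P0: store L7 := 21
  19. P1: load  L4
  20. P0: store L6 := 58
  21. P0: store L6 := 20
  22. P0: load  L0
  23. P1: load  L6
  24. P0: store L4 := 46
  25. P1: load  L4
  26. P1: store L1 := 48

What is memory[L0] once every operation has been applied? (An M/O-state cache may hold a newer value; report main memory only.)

memory[L0] = 60

step 1: P1: load  L2  ⟶  IS  (L2)  txn=BusRd  M[L2]=50
step 2: P1: load  L3  ⟶  IS  (L3)  txn=BusRd  M[L3]=40
step 3: P1: store L5 := 28  ⟶  IM  (L5)  txn=BusRdX  M[L5]=60
step 4: P1: load  L0  ⟶  IS  (L0)  txn=BusRd  M[L0]=60
step 5: P1: store L3 := 29  ⟶  IM  (L3)  txn=BusRdX  M[L3]=40
step 6: P0: load  L2  ⟶  SS  (L2)  txn=BusRd  M[L2]=50
step 7: P1: load  L5  ⟶  IM  (L5)  txn=∅  M[L5]=60
step 8: P1: load  L7  ⟶  IS  (L7)  txn=BusRd  M[L7]=20
step 9: P0: load  L1  ⟶  SI  (L1)  txn=BusRd  M[L1]=60
step 10: P1: load  L0  ⟶  IS  (L0)  txn=∅  M[L0]=60
step 11: P1: store L3 := 73  ⟶  IM  (L3)  txn=∅  M[L3]=40
step 12: P0: store L4 := 75  ⟶  MI  (L4)  txn=BusRdX  M[L4]=10
step 13: P0: load  L4  ⟶  MI  (L4)  txn=∅  M[L4]=10
step 14: P0: load  L1  ⟶  SI  (L1)  txn=∅  M[L1]=60
step 15: P1: store L3 := 14  ⟶  IM  (L3)  txn=∅  M[L3]=40
step 16: P0: store L5 := 12  ⟶  MI  (L5)  txn=BusRdX+Flush  M[L5]=28
step 17: P1: load  L1  ⟶  SS  (L1)  txn=BusRd  M[L1]=60
step 18: P0: store L7 := 21  ⟶  MI  (L7)  txn=BusRdX  M[L7]=20
step 19: P1: load  L4  ⟶  SS  (L4)  txn=BusRd+Flush  M[L4]=75
step 20: P0: store L6 := 58  ⟶  MI  (L6)  txn=BusRdX  M[L6]=50
step 21: P0: store L6 := 20  ⟶  MI  (L6)  txn=∅  M[L6]=50
step 22: P0: load  L0  ⟶  SS  (L0)  txn=BusRd  M[L0]=60
step 23: P1: load  L6  ⟶  SS  (L6)  txn=BusRd+Flush  M[L6]=20
step 24: P0: store L4 := 46  ⟶  MI  (L4)  txn=BusRdX  M[L4]=75
step 25: P1: load  L4  ⟶  SS  (L4)  txn=BusRd+Flush  M[L4]=46
step 26: P1: store L1 := 48  ⟶  IM  (L1)  txn=BusRdX  M[L1]=60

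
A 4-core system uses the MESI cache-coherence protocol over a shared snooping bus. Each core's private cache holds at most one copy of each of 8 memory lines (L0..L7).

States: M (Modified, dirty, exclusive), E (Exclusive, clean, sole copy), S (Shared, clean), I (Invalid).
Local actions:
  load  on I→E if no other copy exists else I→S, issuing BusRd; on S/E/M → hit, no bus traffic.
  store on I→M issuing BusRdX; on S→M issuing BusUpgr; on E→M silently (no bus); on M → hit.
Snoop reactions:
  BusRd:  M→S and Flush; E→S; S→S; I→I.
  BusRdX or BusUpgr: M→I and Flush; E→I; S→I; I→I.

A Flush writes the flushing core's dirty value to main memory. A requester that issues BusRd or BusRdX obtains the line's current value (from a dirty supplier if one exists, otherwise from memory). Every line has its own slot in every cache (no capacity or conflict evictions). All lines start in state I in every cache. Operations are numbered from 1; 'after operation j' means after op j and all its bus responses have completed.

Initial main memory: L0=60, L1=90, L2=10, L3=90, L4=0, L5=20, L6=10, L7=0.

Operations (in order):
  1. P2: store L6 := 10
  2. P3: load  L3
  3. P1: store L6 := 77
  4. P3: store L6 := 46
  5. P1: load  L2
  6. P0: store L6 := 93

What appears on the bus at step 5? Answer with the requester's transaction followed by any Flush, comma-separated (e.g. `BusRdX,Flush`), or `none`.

bus = BusRd

1. P2: store L6 := 10  bus=[BusRdX]  L6: P0=I P1=I P2=M P3=I  mem[L6]=10
2. P3: load  L3  bus=[BusRd]  L3: P0=I P1=I P2=I P3=E  mem[L3]=90
3. P1: store L6 := 77  bus=[BusRdX,Flush]  L6: P0=I P1=M P2=I P3=I  mem[L6]=10
4. P3: store L6 := 46  bus=[BusRdX,Flush]  L6: P0=I P1=I P2=I P3=M  mem[L6]=77
5. P1: load  L2  bus=[BusRd]  L2: P0=I P1=E P2=I P3=I  mem[L2]=10
6. P0: store L6 := 93  bus=[BusRdX,Flush]  L6: P0=M P1=I P2=I P3=I  mem[L6]=46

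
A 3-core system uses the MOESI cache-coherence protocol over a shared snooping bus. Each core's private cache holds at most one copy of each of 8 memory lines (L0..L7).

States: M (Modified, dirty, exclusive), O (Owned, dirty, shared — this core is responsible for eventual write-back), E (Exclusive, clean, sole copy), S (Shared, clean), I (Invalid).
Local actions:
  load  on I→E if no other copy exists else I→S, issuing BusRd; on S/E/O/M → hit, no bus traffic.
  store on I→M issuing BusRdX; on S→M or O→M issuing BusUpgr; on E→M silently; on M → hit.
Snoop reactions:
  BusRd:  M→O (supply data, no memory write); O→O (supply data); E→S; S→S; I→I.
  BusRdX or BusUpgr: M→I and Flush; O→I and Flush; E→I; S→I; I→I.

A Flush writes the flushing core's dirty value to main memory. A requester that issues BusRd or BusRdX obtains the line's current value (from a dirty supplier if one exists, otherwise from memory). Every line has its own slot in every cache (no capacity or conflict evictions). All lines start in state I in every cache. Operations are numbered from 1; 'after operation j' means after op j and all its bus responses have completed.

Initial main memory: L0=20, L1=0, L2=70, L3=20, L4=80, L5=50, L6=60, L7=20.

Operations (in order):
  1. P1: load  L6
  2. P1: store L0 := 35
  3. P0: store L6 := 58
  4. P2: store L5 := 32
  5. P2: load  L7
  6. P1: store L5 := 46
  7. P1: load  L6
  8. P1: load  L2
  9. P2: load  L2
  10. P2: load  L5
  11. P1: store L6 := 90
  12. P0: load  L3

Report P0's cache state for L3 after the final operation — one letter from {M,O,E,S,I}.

1. P1: load  L6  bus=[BusRd]  L6: P0=I P1=E P2=I  mem[L6]=60
2. P1: store L0 := 35  bus=[BusRdX]  L0: P0=I P1=M P2=I  mem[L0]=20
3. P0: store L6 := 58  bus=[BusRdX]  L6: P0=M P1=I P2=I  mem[L6]=60
4. P2: store L5 := 32  bus=[BusRdX]  L5: P0=I P1=I P2=M  mem[L5]=50
5. P2: load  L7  bus=[BusRd]  L7: P0=I P1=I P2=E  mem[L7]=20
6. P1: store L5 := 46  bus=[BusRdX,Flush]  L5: P0=I P1=M P2=I  mem[L5]=32
7. P1: load  L6  bus=[BusRd]  L6: P0=O P1=S P2=I  mem[L6]=60
8. P1: load  L2  bus=[BusRd]  L2: P0=I P1=E P2=I  mem[L2]=70
9. P2: load  L2  bus=[BusRd]  L2: P0=I P1=S P2=S  mem[L2]=70
10. P2: load  L5  bus=[BusRd]  L5: P0=I P1=O P2=S  mem[L5]=32
11. P1: store L6 := 90  bus=[BusUpgr,Flush]  L6: P0=I P1=M P2=I  mem[L6]=58
12. P0: load  L3  bus=[BusRd]  L3: P0=E P1=I P2=I  mem[L3]=20

state = E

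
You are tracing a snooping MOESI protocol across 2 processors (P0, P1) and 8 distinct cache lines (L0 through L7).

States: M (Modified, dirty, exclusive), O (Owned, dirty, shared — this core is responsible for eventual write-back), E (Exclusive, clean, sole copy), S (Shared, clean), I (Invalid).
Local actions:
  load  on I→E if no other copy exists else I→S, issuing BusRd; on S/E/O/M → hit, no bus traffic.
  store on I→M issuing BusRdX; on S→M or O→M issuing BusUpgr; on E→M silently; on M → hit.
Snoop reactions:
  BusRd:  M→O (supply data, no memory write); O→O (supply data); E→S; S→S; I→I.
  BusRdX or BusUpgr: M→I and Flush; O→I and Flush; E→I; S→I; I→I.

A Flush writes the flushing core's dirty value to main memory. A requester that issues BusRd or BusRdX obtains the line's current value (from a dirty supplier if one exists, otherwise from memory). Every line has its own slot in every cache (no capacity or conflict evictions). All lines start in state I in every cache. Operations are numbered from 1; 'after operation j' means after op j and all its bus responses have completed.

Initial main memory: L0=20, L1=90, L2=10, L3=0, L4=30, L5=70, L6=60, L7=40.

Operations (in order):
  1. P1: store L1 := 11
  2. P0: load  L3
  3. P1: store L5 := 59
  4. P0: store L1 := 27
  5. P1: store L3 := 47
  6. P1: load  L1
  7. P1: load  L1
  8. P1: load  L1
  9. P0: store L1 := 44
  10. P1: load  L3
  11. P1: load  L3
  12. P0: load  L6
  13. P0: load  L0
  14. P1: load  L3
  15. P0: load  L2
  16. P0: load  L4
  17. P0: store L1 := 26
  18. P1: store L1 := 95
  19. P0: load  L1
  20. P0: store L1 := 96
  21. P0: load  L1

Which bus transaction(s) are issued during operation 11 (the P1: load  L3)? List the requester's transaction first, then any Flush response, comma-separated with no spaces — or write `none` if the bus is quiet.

bus = none

[1] P1: store L1 := 11 | P0:I, P1:M(11) | bus: BusRdX
[2] P0: load  L3 | P0:E(0), P1:I | bus: BusRd
[3] P1: store L5 := 59 | P0:I, P1:M(59) | bus: BusRdX
[4] P0: store L1 := 27 | P0:M(27), P1:I | bus: BusRdX,Flush
[5] P1: store L3 := 47 | P0:I, P1:M(47) | bus: BusRdX
[6] P1: load  L1 | P0:O(27), P1:S(27) | bus: BusRd
[7] P1: load  L1 | P0:O(27), P1:S(27) | bus: none
[8] P1: load  L1 | P0:O(27), P1:S(27) | bus: none
[9] P0: store L1 := 44 | P0:M(44), P1:I | bus: BusUpgr
[10] P1: load  L3 | P0:I, P1:M(47) | bus: none
[11] P1: load  L3 | P0:I, P1:M(47) | bus: none
[12] P0: load  L6 | P0:E(60), P1:I | bus: BusRd
[13] P0: load  L0 | P0:E(20), P1:I | bus: BusRd
[14] P1: load  L3 | P0:I, P1:M(47) | bus: none
[15] P0: load  L2 | P0:E(10), P1:I | bus: BusRd
[16] P0: load  L4 | P0:E(30), P1:I | bus: BusRd
[17] P0: store L1 := 26 | P0:M(26), P1:I | bus: none
[18] P1: store L1 := 95 | P0:I, P1:M(95) | bus: BusRdX,Flush
[19] P0: load  L1 | P0:S(95), P1:O(95) | bus: BusRd
[20] P0: store L1 := 96 | P0:M(96), P1:I | bus: BusUpgr,Flush
[21] P0: load  L1 | P0:M(96), P1:I | bus: none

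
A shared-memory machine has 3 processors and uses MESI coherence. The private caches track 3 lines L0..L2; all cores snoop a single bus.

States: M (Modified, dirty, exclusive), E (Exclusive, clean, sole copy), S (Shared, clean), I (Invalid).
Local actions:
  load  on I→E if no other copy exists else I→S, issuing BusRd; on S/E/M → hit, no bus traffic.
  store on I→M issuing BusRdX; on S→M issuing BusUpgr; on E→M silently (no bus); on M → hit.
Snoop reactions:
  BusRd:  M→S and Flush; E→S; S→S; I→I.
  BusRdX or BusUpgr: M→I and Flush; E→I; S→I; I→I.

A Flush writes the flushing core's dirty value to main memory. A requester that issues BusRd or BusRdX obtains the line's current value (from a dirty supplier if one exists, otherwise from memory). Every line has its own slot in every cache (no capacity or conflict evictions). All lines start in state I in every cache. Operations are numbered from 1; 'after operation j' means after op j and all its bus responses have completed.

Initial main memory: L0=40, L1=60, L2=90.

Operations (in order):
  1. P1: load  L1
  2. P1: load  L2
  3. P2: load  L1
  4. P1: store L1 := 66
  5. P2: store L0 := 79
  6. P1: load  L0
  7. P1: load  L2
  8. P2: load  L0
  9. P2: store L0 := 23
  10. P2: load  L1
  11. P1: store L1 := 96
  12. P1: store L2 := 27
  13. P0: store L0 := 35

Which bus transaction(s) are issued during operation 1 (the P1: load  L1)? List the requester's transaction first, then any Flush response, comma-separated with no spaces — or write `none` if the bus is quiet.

step 1: P1: load  L1  ⟶  IEI  (L1)  txn=BusRd  M[L1]=60
step 2: P1: load  L2  ⟶  IEI  (L2)  txn=BusRd  M[L2]=90
step 3: P2: load  L1  ⟶  ISS  (L1)  txn=BusRd  M[L1]=60
step 4: P1: store L1 := 66  ⟶  IMI  (L1)  txn=BusUpgr  M[L1]=60
step 5: P2: store L0 := 79  ⟶  IIM  (L0)  txn=BusRdX  M[L0]=40
step 6: P1: load  L0  ⟶  ISS  (L0)  txn=BusRd+Flush  M[L0]=79
step 7: P1: load  L2  ⟶  IEI  (L2)  txn=∅  M[L2]=90
step 8: P2: load  L0  ⟶  ISS  (L0)  txn=∅  M[L0]=79
step 9: P2: store L0 := 23  ⟶  IIM  (L0)  txn=BusUpgr  M[L0]=79
step 10: P2: load  L1  ⟶  ISS  (L1)  txn=BusRd+Flush  M[L1]=66
step 11: P1: store L1 := 96  ⟶  IMI  (L1)  txn=BusUpgr  M[L1]=66
step 12: P1: store L2 := 27  ⟶  IMI  (L2)  txn=∅  M[L2]=90
step 13: P0: store L0 := 35  ⟶  MII  (L0)  txn=BusRdX+Flush  M[L0]=23

bus = BusRd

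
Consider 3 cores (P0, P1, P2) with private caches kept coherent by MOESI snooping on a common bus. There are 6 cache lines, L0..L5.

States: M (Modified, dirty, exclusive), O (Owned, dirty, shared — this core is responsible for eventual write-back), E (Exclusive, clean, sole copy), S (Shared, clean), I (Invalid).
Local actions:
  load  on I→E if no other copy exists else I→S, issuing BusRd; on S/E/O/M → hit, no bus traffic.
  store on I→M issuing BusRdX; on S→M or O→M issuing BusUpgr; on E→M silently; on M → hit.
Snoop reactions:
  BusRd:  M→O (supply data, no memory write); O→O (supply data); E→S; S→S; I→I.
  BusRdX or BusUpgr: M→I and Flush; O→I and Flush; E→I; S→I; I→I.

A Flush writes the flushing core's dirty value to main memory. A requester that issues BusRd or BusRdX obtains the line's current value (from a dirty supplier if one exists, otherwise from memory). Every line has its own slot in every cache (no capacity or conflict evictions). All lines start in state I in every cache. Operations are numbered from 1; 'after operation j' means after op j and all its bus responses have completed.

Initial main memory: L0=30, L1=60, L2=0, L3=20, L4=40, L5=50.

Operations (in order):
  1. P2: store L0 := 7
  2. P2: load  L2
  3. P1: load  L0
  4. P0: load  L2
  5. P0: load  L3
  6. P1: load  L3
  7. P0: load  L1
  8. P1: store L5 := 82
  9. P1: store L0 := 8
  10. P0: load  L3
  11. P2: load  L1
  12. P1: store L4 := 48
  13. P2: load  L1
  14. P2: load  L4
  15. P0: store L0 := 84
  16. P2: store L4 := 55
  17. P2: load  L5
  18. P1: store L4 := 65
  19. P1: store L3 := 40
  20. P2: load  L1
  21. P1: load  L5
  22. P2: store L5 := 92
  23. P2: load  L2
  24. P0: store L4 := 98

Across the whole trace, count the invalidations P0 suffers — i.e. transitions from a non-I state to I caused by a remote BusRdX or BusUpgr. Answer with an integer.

step 1: P2: store L0 := 7  ⟶  IIM  (L0)  txn=BusRdX  M[L0]=30
step 2: P2: load  L2  ⟶  IIE  (L2)  txn=BusRd  M[L2]=0
step 3: P1: load  L0  ⟶  ISO  (L0)  txn=BusRd  M[L0]=30
step 4: P0: load  L2  ⟶  SIS  (L2)  txn=BusRd  M[L2]=0
step 5: P0: load  L3  ⟶  EII  (L3)  txn=BusRd  M[L3]=20
step 6: P1: load  L3  ⟶  SSI  (L3)  txn=BusRd  M[L3]=20
step 7: P0: load  L1  ⟶  EII  (L1)  txn=BusRd  M[L1]=60
step 8: P1: store L5 := 82  ⟶  IMI  (L5)  txn=BusRdX  M[L5]=50
step 9: P1: store L0 := 8  ⟶  IMI  (L0)  txn=BusUpgr+Flush  M[L0]=7
step 10: P0: load  L3  ⟶  SSI  (L3)  txn=∅  M[L3]=20
step 11: P2: load  L1  ⟶  SIS  (L1)  txn=BusRd  M[L1]=60
step 12: P1: store L4 := 48  ⟶  IMI  (L4)  txn=BusRdX  M[L4]=40
step 13: P2: load  L1  ⟶  SIS  (L1)  txn=∅  M[L1]=60
step 14: P2: load  L4  ⟶  IOS  (L4)  txn=BusRd  M[L4]=40
step 15: P0: store L0 := 84  ⟶  MII  (L0)  txn=BusRdX+Flush  M[L0]=8
step 16: P2: store L4 := 55  ⟶  IIM  (L4)  txn=BusUpgr+Flush  M[L4]=48
step 17: P2: load  L5  ⟶  IOS  (L5)  txn=BusRd  M[L5]=50
step 18: P1: store L4 := 65  ⟶  IMI  (L4)  txn=BusRdX+Flush  M[L4]=55
step 19: P1: store L3 := 40  ⟶  IMI  (L3)  txn=BusUpgr  M[L3]=20
step 20: P2: load  L1  ⟶  SIS  (L1)  txn=∅  M[L1]=60
step 21: P1: load  L5  ⟶  IOS  (L5)  txn=∅  M[L5]=50
step 22: P2: store L5 := 92  ⟶  IIM  (L5)  txn=BusUpgr+Flush  M[L5]=82
step 23: P2: load  L2  ⟶  SIS  (L2)  txn=∅  M[L2]=0
step 24: P0: store L4 := 98  ⟶  MII  (L4)  txn=BusRdX+Flush  M[L4]=65

invalidations = 1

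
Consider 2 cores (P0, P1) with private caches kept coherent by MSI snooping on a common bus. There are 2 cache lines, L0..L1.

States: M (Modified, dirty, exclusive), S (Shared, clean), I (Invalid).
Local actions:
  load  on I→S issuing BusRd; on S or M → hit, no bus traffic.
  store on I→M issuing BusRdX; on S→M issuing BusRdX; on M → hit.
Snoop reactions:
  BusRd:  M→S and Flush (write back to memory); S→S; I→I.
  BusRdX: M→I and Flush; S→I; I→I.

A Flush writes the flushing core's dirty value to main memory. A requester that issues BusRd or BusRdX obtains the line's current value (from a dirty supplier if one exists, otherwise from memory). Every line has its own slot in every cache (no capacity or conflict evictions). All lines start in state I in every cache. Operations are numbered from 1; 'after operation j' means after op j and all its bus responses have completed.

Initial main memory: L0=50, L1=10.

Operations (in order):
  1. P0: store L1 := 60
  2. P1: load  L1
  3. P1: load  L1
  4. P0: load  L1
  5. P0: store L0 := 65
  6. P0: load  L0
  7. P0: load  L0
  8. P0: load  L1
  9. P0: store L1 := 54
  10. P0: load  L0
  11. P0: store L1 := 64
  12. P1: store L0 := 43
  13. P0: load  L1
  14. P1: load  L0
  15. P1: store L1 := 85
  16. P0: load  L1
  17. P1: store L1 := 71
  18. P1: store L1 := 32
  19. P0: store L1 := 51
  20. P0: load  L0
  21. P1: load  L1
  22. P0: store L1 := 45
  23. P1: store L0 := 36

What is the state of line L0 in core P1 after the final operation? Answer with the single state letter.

1. P0: store L1 := 60  bus=[BusRdX]  L1: P0=M P1=I  mem[L1]=10
2. P1: load  L1  bus=[BusRd,Flush]  L1: P0=S P1=S  mem[L1]=60
3. P1: load  L1  bus=[-]  L1: P0=S P1=S  mem[L1]=60
4. P0: load  L1  bus=[-]  L1: P0=S P1=S  mem[L1]=60
5. P0: store L0 := 65  bus=[BusRdX]  L0: P0=M P1=I  mem[L0]=50
6. P0: load  L0  bus=[-]  L0: P0=M P1=I  mem[L0]=50
7. P0: load  L0  bus=[-]  L0: P0=M P1=I  mem[L0]=50
8. P0: load  L1  bus=[-]  L1: P0=S P1=S  mem[L1]=60
9. P0: store L1 := 54  bus=[BusRdX]  L1: P0=M P1=I  mem[L1]=60
10. P0: load  L0  bus=[-]  L0: P0=M P1=I  mem[L0]=50
11. P0: store L1 := 64  bus=[-]  L1: P0=M P1=I  mem[L1]=60
12. P1: store L0 := 43  bus=[BusRdX,Flush]  L0: P0=I P1=M  mem[L0]=65
13. P0: load  L1  bus=[-]  L1: P0=M P1=I  mem[L1]=60
14. P1: load  L0  bus=[-]  L0: P0=I P1=M  mem[L0]=65
15. P1: store L1 := 85  bus=[BusRdX,Flush]  L1: P0=I P1=M  mem[L1]=64
16. P0: load  L1  bus=[BusRd,Flush]  L1: P0=S P1=S  mem[L1]=85
17. P1: store L1 := 71  bus=[BusRdX]  L1: P0=I P1=M  mem[L1]=85
18. P1: store L1 := 32  bus=[-]  L1: P0=I P1=M  mem[L1]=85
19. P0: store L1 := 51  bus=[BusRdX,Flush]  L1: P0=M P1=I  mem[L1]=32
20. P0: load  L0  bus=[BusRd,Flush]  L0: P0=S P1=S  mem[L0]=43
21. P1: load  L1  bus=[BusRd,Flush]  L1: P0=S P1=S  mem[L1]=51
22. P0: store L1 := 45  bus=[BusRdX]  L1: P0=M P1=I  mem[L1]=51
23. P1: store L0 := 36  bus=[BusRdX]  L0: P0=I P1=M  mem[L0]=43

state = M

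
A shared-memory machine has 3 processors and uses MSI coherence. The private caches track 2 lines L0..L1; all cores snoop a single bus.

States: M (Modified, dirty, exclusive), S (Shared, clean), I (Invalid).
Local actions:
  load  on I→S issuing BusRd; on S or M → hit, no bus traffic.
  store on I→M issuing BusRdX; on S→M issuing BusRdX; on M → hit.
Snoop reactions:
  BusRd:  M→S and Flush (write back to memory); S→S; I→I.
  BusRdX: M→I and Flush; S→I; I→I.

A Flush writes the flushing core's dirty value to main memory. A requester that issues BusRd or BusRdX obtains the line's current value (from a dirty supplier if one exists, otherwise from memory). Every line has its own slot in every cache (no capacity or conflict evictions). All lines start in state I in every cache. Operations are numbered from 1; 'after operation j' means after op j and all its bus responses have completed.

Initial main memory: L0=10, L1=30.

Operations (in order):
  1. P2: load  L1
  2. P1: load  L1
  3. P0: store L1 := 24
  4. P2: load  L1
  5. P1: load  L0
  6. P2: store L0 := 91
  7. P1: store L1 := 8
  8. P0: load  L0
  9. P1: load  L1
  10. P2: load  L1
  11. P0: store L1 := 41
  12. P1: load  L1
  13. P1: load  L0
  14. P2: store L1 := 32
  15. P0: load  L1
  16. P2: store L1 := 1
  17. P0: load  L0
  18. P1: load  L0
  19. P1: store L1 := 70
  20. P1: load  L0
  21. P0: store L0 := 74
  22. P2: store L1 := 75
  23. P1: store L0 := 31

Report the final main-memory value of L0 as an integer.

[1] P2: load  L1 | P0:I, P1:I, P2:S(30) | bus: BusRd
[2] P1: load  L1 | P0:I, P1:S(30), P2:S(30) | bus: BusRd
[3] P0: store L1 := 24 | P0:M(24), P1:I, P2:I | bus: BusRdX
[4] P2: load  L1 | P0:S(24), P1:I, P2:S(24) | bus: BusRd,Flush
[5] P1: load  L0 | P0:I, P1:S(10), P2:I | bus: BusRd
[6] P2: store L0 := 91 | P0:I, P1:I, P2:M(91) | bus: BusRdX
[7] P1: store L1 := 8 | P0:I, P1:M(8), P2:I | bus: BusRdX
[8] P0: load  L0 | P0:S(91), P1:I, P2:S(91) | bus: BusRd,Flush
[9] P1: load  L1 | P0:I, P1:M(8), P2:I | bus: none
[10] P2: load  L1 | P0:I, P1:S(8), P2:S(8) | bus: BusRd,Flush
[11] P0: store L1 := 41 | P0:M(41), P1:I, P2:I | bus: BusRdX
[12] P1: load  L1 | P0:S(41), P1:S(41), P2:I | bus: BusRd,Flush
[13] P1: load  L0 | P0:S(91), P1:S(91), P2:S(91) | bus: BusRd
[14] P2: store L1 := 32 | P0:I, P1:I, P2:M(32) | bus: BusRdX
[15] P0: load  L1 | P0:S(32), P1:I, P2:S(32) | bus: BusRd,Flush
[16] P2: store L1 := 1 | P0:I, P1:I, P2:M(1) | bus: BusRdX
[17] P0: load  L0 | P0:S(91), P1:S(91), P2:S(91) | bus: none
[18] P1: load  L0 | P0:S(91), P1:S(91), P2:S(91) | bus: none
[19] P1: store L1 := 70 | P0:I, P1:M(70), P2:I | bus: BusRdX,Flush
[20] P1: load  L0 | P0:S(91), P1:S(91), P2:S(91) | bus: none
[21] P0: store L0 := 74 | P0:M(74), P1:I, P2:I | bus: BusRdX
[22] P2: store L1 := 75 | P0:I, P1:I, P2:M(75) | bus: BusRdX,Flush
[23] P1: store L0 := 31 | P0:I, P1:M(31), P2:I | bus: BusRdX,Flush

memory[L0] = 74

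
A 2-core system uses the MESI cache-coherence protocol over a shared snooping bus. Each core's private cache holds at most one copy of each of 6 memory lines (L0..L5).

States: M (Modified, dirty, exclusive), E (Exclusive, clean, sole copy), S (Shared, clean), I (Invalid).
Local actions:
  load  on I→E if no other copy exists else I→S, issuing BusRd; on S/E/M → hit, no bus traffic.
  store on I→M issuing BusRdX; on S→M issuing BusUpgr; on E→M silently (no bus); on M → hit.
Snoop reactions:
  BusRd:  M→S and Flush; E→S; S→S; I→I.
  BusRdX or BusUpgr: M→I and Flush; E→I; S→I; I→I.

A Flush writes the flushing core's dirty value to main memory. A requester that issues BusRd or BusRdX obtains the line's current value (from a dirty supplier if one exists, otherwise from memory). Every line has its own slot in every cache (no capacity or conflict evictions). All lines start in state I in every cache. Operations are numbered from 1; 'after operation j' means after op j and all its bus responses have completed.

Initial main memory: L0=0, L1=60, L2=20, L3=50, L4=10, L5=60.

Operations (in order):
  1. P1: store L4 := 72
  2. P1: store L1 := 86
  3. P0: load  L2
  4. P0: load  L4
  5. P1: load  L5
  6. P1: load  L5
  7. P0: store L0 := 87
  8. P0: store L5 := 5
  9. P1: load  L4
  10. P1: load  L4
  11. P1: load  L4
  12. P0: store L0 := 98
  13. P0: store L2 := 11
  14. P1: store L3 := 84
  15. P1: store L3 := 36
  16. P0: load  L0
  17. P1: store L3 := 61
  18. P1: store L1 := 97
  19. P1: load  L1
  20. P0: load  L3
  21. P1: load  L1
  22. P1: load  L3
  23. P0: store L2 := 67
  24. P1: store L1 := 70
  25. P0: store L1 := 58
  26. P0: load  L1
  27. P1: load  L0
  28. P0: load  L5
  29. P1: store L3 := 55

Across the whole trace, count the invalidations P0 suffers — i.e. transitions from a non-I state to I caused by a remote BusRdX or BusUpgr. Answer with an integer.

  op1 P1: store L4 := 72 → I/M on L4; bus BusRdX; mem=10
  op2 P1: store L1 := 86 → I/M on L1; bus BusRdX; mem=60
  op3 P0: load  L2 → E/I on L2; bus BusRd; mem=20
  op4 P0: load  L4 → S/S on L4; bus BusRd Flush; mem=72
  op5 P1: load  L5 → I/E on L5; bus BusRd; mem=60
  op6 P1: load  L5 → I/E on L5; bus (none); mem=60
  op7 P0: store L0 := 87 → M/I on L0; bus BusRdX; mem=0
  op8 P0: store L5 := 5 → M/I on L5; bus BusRdX; mem=60
  op9 P1: load  L4 → S/S on L4; bus (none); mem=72
  op10 P1: load  L4 → S/S on L4; bus (none); mem=72
  op11 P1: load  L4 → S/S on L4; bus (none); mem=72
  op12 P0: store L0 := 98 → M/I on L0; bus (none); mem=0
  op13 P0: store L2 := 11 → M/I on L2; bus (none); mem=20
  op14 P1: store L3 := 84 → I/M on L3; bus BusRdX; mem=50
  op15 P1: store L3 := 36 → I/M on L3; bus (none); mem=50
  op16 P0: load  L0 → M/I on L0; bus (none); mem=0
  op17 P1: store L3 := 61 → I/M on L3; bus (none); mem=50
  op18 P1: store L1 := 97 → I/M on L1; bus (none); mem=60
  op19 P1: load  L1 → I/M on L1; bus (none); mem=60
  op20 P0: load  L3 → S/S on L3; bus BusRd Flush; mem=61
  op21 P1: load  L1 → I/M on L1; bus (none); mem=60
  op22 P1: load  L3 → S/S on L3; bus (none); mem=61
  op23 P0: store L2 := 67 → M/I on L2; bus (none); mem=20
  op24 P1: store L1 := 70 → I/M on L1; bus (none); mem=60
  op25 P0: store L1 := 58 → M/I on L1; bus BusRdX Flush; mem=70
  op26 P0: load  L1 → M/I on L1; bus (none); mem=70
  op27 P1: load  L0 → S/S on L0; bus BusRd Flush; mem=98
  op28 P0: load  L5 → M/I on L5; bus (none); mem=60
  op29 P1: store L3 := 55 → I/M on L3; bus BusUpgr; mem=61

invalidations = 1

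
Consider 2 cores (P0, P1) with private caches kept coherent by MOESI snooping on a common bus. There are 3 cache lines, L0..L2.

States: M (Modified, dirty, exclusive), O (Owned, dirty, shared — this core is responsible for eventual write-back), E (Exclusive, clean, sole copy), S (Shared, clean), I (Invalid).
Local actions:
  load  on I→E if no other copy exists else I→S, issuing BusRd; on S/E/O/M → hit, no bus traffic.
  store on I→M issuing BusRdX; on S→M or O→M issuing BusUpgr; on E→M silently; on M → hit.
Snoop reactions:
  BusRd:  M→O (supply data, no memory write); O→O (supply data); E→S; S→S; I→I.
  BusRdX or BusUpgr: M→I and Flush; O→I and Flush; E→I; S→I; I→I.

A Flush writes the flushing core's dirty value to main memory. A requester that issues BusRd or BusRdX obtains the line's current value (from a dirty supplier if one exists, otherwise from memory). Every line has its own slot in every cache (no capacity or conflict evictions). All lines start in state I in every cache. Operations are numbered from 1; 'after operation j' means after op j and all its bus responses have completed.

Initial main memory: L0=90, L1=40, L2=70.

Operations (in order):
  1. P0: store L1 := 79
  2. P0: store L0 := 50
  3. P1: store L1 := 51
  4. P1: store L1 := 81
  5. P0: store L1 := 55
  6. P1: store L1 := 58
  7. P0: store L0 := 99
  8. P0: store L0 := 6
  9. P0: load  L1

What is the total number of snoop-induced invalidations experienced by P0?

  op1 P0: store L1 := 79 → M/I on L1; bus BusRdX; mem=40
  op2 P0: store L0 := 50 → M/I on L0; bus BusRdX; mem=90
  op3 P1: store L1 := 51 → I/M on L1; bus BusRdX Flush; mem=79
  op4 P1: store L1 := 81 → I/M on L1; bus (none); mem=79
  op5 P0: store L1 := 55 → M/I on L1; bus BusRdX Flush; mem=81
  op6 P1: store L1 := 58 → I/M on L1; bus BusRdX Flush; mem=55
  op7 P0: store L0 := 99 → M/I on L0; bus (none); mem=90
  op8 P0: store L0 := 6 → M/I on L0; bus (none); mem=90
  op9 P0: load  L1 → S/O on L1; bus BusRd; mem=55

invalidations = 2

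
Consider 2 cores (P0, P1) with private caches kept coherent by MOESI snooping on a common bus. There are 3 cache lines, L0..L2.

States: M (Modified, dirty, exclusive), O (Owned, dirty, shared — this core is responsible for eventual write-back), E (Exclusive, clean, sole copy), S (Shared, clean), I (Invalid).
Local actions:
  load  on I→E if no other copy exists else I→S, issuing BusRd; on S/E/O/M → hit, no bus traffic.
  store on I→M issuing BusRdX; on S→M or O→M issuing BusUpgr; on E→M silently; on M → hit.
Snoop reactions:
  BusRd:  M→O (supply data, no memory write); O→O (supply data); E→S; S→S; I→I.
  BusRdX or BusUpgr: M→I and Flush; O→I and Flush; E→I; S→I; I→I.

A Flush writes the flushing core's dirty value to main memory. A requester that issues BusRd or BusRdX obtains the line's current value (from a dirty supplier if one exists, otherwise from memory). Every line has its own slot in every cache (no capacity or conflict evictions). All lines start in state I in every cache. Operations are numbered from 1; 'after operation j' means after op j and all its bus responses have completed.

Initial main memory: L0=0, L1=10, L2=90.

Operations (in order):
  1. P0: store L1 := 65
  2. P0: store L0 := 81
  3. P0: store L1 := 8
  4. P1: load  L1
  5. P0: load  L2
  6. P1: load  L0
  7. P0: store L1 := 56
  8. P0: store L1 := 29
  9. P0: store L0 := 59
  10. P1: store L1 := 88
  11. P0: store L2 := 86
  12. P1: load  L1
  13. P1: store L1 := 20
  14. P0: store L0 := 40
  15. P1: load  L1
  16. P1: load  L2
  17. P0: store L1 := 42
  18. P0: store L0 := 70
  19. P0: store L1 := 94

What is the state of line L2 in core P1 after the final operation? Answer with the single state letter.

step 1: P0: store L1 := 65  ⟶  MI  (L1)  txn=BusRdX  M[L1]=10
step 2: P0: store L0 := 81  ⟶  MI  (L0)  txn=BusRdX  M[L0]=0
step 3: P0: store L1 := 8  ⟶  MI  (L1)  txn=∅  M[L1]=10
step 4: P1: load  L1  ⟶  OS  (L1)  txn=BusRd  M[L1]=10
step 5: P0: load  L2  ⟶  EI  (L2)  txn=BusRd  M[L2]=90
step 6: P1: load  L0  ⟶  OS  (L0)  txn=BusRd  M[L0]=0
step 7: P0: store L1 := 56  ⟶  MI  (L1)  txn=BusUpgr  M[L1]=10
step 8: P0: store L1 := 29  ⟶  MI  (L1)  txn=∅  M[L1]=10
step 9: P0: store L0 := 59  ⟶  MI  (L0)  txn=BusUpgr  M[L0]=0
step 10: P1: store L1 := 88  ⟶  IM  (L1)  txn=BusRdX+Flush  M[L1]=29
step 11: P0: store L2 := 86  ⟶  MI  (L2)  txn=∅  M[L2]=90
step 12: P1: load  L1  ⟶  IM  (L1)  txn=∅  M[L1]=29
step 13: P1: store L1 := 20  ⟶  IM  (L1)  txn=∅  M[L1]=29
step 14: P0: store L0 := 40  ⟶  MI  (L0)  txn=∅  M[L0]=0
step 15: P1: load  L1  ⟶  IM  (L1)  txn=∅  M[L1]=29
step 16: P1: load  L2  ⟶  OS  (L2)  txn=BusRd  M[L2]=90
step 17: P0: store L1 := 42  ⟶  MI  (L1)  txn=BusRdX+Flush  M[L1]=20
step 18: P0: store L0 := 70  ⟶  MI  (L0)  txn=∅  M[L0]=0
step 19: P0: store L1 := 94  ⟶  MI  (L1)  txn=∅  M[L1]=20

state = S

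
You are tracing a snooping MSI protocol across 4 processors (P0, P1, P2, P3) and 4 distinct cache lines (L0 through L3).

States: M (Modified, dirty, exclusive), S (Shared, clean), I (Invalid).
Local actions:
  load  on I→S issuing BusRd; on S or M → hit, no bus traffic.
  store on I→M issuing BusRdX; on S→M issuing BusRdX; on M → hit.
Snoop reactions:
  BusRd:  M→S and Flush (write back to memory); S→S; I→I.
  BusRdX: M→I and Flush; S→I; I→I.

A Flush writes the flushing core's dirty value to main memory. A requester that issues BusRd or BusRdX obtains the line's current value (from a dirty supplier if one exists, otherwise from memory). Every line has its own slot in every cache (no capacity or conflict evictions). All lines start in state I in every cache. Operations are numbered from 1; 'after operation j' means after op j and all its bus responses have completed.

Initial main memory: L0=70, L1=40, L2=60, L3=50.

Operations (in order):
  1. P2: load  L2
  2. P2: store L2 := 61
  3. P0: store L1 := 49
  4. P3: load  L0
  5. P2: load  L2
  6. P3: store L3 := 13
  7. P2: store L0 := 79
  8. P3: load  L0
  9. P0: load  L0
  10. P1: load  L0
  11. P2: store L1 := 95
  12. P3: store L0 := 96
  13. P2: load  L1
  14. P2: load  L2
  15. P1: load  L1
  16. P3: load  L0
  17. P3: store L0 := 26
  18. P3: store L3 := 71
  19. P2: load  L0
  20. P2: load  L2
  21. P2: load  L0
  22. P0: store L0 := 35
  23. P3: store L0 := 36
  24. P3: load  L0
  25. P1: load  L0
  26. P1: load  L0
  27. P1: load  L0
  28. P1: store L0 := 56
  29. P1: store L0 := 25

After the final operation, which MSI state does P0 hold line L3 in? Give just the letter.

state = I

1. P2: load  L2  bus=[BusRd]  L2: P0=I P1=I P2=S P3=I  mem[L2]=60
2. P2: store L2 := 61  bus=[BusRdX]  L2: P0=I P1=I P2=M P3=I  mem[L2]=60
3. P0: store L1 := 49  bus=[BusRdX]  L1: P0=M P1=I P2=I P3=I  mem[L1]=40
4. P3: load  L0  bus=[BusRd]  L0: P0=I P1=I P2=I P3=S  mem[L0]=70
5. P2: load  L2  bus=[-]  L2: P0=I P1=I P2=M P3=I  mem[L2]=60
6. P3: store L3 := 13  bus=[BusRdX]  L3: P0=I P1=I P2=I P3=M  mem[L3]=50
7. P2: store L0 := 79  bus=[BusRdX]  L0: P0=I P1=I P2=M P3=I  mem[L0]=70
8. P3: load  L0  bus=[BusRd,Flush]  L0: P0=I P1=I P2=S P3=S  mem[L0]=79
9. P0: load  L0  bus=[BusRd]  L0: P0=S P1=I P2=S P3=S  mem[L0]=79
10. P1: load  L0  bus=[BusRd]  L0: P0=S P1=S P2=S P3=S  mem[L0]=79
11. P2: store L1 := 95  bus=[BusRdX,Flush]  L1: P0=I P1=I P2=M P3=I  mem[L1]=49
12. P3: store L0 := 96  bus=[BusRdX]  L0: P0=I P1=I P2=I P3=M  mem[L0]=79
13. P2: load  L1  bus=[-]  L1: P0=I P1=I P2=M P3=I  mem[L1]=49
14. P2: load  L2  bus=[-]  L2: P0=I P1=I P2=M P3=I  mem[L2]=60
15. P1: load  L1  bus=[BusRd,Flush]  L1: P0=I P1=S P2=S P3=I  mem[L1]=95
16. P3: load  L0  bus=[-]  L0: P0=I P1=I P2=I P3=M  mem[L0]=79
17. P3: store L0 := 26  bus=[-]  L0: P0=I P1=I P2=I P3=M  mem[L0]=79
18. P3: store L3 := 71  bus=[-]  L3: P0=I P1=I P2=I P3=M  mem[L3]=50
19. P2: load  L0  bus=[BusRd,Flush]  L0: P0=I P1=I P2=S P3=S  mem[L0]=26
20. P2: load  L2  bus=[-]  L2: P0=I P1=I P2=M P3=I  mem[L2]=60
21. P2: load  L0  bus=[-]  L0: P0=I P1=I P2=S P3=S  mem[L0]=26
22. P0: store L0 := 35  bus=[BusRdX]  L0: P0=M P1=I P2=I P3=I  mem[L0]=26
23. P3: store L0 := 36  bus=[BusRdX,Flush]  L0: P0=I P1=I P2=I P3=M  mem[L0]=35
24. P3: load  L0  bus=[-]  L0: P0=I P1=I P2=I P3=M  mem[L0]=35
25. P1: load  L0  bus=[BusRd,Flush]  L0: P0=I P1=S P2=I P3=S  mem[L0]=36
26. P1: load  L0  bus=[-]  L0: P0=I P1=S P2=I P3=S  mem[L0]=36
27. P1: load  L0  bus=[-]  L0: P0=I P1=S P2=I P3=S  mem[L0]=36
28. P1: store L0 := 56  bus=[BusRdX]  L0: P0=I P1=M P2=I P3=I  mem[L0]=36
29. P1: store L0 := 25  bus=[-]  L0: P0=I P1=M P2=I P3=I  mem[L0]=36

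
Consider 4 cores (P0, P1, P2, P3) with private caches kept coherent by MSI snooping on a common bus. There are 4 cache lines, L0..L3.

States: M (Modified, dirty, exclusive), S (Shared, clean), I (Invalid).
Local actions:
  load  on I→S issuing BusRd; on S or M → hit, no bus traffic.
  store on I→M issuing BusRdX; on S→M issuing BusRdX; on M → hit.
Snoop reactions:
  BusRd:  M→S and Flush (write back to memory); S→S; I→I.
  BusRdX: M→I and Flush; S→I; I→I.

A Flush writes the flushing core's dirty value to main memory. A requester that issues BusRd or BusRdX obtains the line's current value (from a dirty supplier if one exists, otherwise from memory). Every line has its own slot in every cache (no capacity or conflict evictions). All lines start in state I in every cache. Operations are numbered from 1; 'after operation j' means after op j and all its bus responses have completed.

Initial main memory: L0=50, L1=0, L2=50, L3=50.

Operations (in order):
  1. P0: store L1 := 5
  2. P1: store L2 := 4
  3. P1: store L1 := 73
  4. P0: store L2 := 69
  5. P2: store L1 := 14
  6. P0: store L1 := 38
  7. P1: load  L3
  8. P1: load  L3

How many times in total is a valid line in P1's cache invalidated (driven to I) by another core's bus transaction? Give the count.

  op1 P0: store L1 := 5 → M/I/I/I on L1; bus BusRdX; mem=0
  op2 P1: store L2 := 4 → I/M/I/I on L2; bus BusRdX; mem=50
  op3 P1: store L1 := 73 → I/M/I/I on L1; bus BusRdX Flush; mem=5
  op4 P0: store L2 := 69 → M/I/I/I on L2; bus BusRdX Flush; mem=4
  op5 P2: store L1 := 14 → I/I/M/I on L1; bus BusRdX Flush; mem=73
  op6 P0: store L1 := 38 → M/I/I/I on L1; bus BusRdX Flush; mem=14
  op7 P1: load  L3 → I/S/I/I on L3; bus BusRd; mem=50
  op8 P1: load  L3 → I/S/I/I on L3; bus (none); mem=50

invalidations = 2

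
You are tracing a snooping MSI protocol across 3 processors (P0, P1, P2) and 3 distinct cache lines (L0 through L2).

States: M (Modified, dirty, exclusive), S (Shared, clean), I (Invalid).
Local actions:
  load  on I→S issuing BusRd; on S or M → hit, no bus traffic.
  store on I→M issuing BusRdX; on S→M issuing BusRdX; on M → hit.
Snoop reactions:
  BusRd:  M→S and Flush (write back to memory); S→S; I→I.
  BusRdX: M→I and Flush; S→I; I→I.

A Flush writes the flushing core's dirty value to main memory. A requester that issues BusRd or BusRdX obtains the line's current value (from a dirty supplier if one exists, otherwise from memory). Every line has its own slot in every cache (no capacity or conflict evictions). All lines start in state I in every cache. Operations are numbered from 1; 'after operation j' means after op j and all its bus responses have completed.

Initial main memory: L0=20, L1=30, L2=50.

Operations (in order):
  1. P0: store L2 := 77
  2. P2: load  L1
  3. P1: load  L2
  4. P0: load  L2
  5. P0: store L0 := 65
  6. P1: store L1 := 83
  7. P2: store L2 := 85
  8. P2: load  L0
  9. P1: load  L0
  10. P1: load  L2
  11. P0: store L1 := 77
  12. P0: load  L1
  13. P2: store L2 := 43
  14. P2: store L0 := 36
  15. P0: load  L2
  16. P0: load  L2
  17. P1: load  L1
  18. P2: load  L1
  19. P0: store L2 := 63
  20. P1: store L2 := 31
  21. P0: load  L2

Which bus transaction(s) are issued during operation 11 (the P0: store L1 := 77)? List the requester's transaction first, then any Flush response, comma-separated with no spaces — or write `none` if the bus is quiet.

bus = BusRdX,Flush

  op1 P0: store L2 := 77 → M/I/I on L2; bus BusRdX; mem=50
  op2 P2: load  L1 → I/I/S on L1; bus BusRd; mem=30
  op3 P1: load  L2 → S/S/I on L2; bus BusRd Flush; mem=77
  op4 P0: load  L2 → S/S/I on L2; bus (none); mem=77
  op5 P0: store L0 := 65 → M/I/I on L0; bus BusRdX; mem=20
  op6 P1: store L1 := 83 → I/M/I on L1; bus BusRdX; mem=30
  op7 P2: store L2 := 85 → I/I/M on L2; bus BusRdX; mem=77
  op8 P2: load  L0 → S/I/S on L0; bus BusRd Flush; mem=65
  op9 P1: load  L0 → S/S/S on L0; bus BusRd; mem=65
  op10 P1: load  L2 → I/S/S on L2; bus BusRd Flush; mem=85
  op11 P0: store L1 := 77 → M/I/I on L1; bus BusRdX Flush; mem=83
  op12 P0: load  L1 → M/I/I on L1; bus (none); mem=83
  op13 P2: store L2 := 43 → I/I/M on L2; bus BusRdX; mem=85
  op14 P2: store L0 := 36 → I/I/M on L0; bus BusRdX; mem=65
  op15 P0: load  L2 → S/I/S on L2; bus BusRd Flush; mem=43
  op16 P0: load  L2 → S/I/S on L2; bus (none); mem=43
  op17 P1: load  L1 → S/S/I on L1; bus BusRd Flush; mem=77
  op18 P2: load  L1 → S/S/S on L1; bus BusRd; mem=77
  op19 P0: store L2 := 63 → M/I/I on L2; bus BusRdX; mem=43
  op20 P1: store L2 := 31 → I/M/I on L2; bus BusRdX Flush; mem=63
  op21 P0: load  L2 → S/S/I on L2; bus BusRd Flush; mem=31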